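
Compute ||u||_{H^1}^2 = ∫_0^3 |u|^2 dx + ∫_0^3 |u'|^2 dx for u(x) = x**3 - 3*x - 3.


||u||_{H^1}^2 = 27351/70

The H^1 norm (squared) on an interval (0, L) is
  ||u||_{H^1}^2 = ∫_0^L u(x)^2 dx + ∫_0^L u'(x)^2 dx.
Compute u'(x) = 3*x**2 - 3.
Then u(x)^2 = x**6 - 6*x**4 - 6*x**3 + 9*x**2 + 18*x + 9 and u'(x)^2 = 9*x**4 - 18*x**2 + 9.
Integrate each monomial from 0 to 3 using ∫_0^3 c·x^n dx = c·3^(n+1)/(n+1):
  ∫_0^3 u(x)^2 dx = ∫_0^3 (x^6 - 6*x^4 - 6*x^3 + 9*x^2 + 18*x + 9) dx. Term by term:
    ∫_0^3 x^6 dx = 2187/7;  ∫_0^3 -6*x^4 dx = -1458/5;  ∫_0^3 -6*x^3 dx = -243/2;
    ∫_0^3 9*x^2 dx = 81;  ∫_0^3 18*x dx = 81;  ∫_0^3 9 dx = 27.
  Sum: 2187/7 − 1458/5 − 243/2 + 81 + 81 + 27 = 6183/70.
  ∫_0^3 u'(x)^2 dx = ∫_0^3 (9*x^4 - 18*x^2 + 9) dx. Term by term:
    ∫_0^3 9*x^4 dx = 2187/5;  ∫_0^3 -18*x^2 dx = -162;  ∫_0^3 9 dx = 27.
  Sum: 2187/5 − 162 + 27 = 1512/5.
Adding: ||u||_{H^1}^2 = 6183/70 + 1512/5 = 27351/70.


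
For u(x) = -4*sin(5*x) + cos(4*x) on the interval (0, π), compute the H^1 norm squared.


||u||_{H^1(0,π)}^2 = -1360/9 + 433*π/2

u'(x) = -4*sin(4*x) - 20*cos(5*x).
Expand u² and (u')² and integrate term by term on (0, π), using: for integers n ≥ 1, ∫_0^π sin²(nx) dx = ∫_0^π cos²(nx) dx = π/2; for n ≠ n', ∫_0^π sin(nx)sin(n'x) dx = ∫_0^π cos(nx)cos(n'x) dx = 0; and by product-to-sum, ∫_0^π sin(nx)cos(n'x) dx = ½∫_0^π [sin((n+n')x) + sin((n−n')x)] dx, which is 0 when n+n' is even and 2n/(n²−n'²) when n+n' is odd (it need not vanish on (0, π)).
  u² squared terms: (-4)²·∫sin(5x)² dx = 16·π/2 = 8*π;  (1)²·∫cos(4x)² dx = 1·π/2 = π/2.
  u² cross terms: 2·(-4)·(1)·∫sin(5x)·cos(4x) dx = -8·(10/9) = -80/9.
  So ∫_0^π u² dx = 8*π + π/2 − 80/9 = -80/9 + 17*π/2.
  (u')² squared terms: (-20)²·∫cos(5x)² dx = 400·π/2 = 200*π;  (-4)²·∫sin(4x)² dx = 16·π/2 = 8*π.
  (u')² cross terms: 2·(-20)·(-4)·∫cos(5x)·sin(4x) dx = 160·(-8/9) = -1280/9.
  So ∫_0^π (u')² dx = 200*π + 8*π − 1280/9 = -1280/9 + 208*π.
||u||_{H^1}^2 = (-80/9 + 17*π/2) + (-1280/9 + 208*π) = -1360/9 + 433*π/2.


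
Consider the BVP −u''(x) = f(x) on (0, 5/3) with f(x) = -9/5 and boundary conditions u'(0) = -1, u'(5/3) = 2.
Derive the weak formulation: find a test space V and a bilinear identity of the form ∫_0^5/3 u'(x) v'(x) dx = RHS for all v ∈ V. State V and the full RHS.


V = H^1(0, 5/3) (v unrestricted at boundary; u is determined up to an additive constant); weak form: ∫_0^5/3 u'v' dx = ∫_0^5/3 (-9/5) v dx + 2·v(5/3) + v(0) for all v ∈ V.

Multiply both sides by a test function v and integrate from 0 to 5/3:
  ∫_0^5/3 −u''(x) v(x) dx = ∫_0^5/3 f(x) v(x) dx.
Integrate the LHS by parts once:
  ∫_0^5/3 −u'' v dx = −[u'(x) v(x)]_0^5/3 + ∫_0^5/3 u'(x) v'(x) dx.
Thus ∫_0^5/3 u'(x) v'(x) dx = ∫_0^5/3 f(x) v(x) dx + [u'(x) v(x)]_0^5/3.
Choose V so that boundary terms are either known or forced to vanish.
u has inhomogeneous Neumann u'(0) = -1, u'(5/3) = 2. [u' v]_0^5/3 = (2)·v(5/3) − (-1)·v(0) = 2·v(5/3) + v(0). Take V = H^1(0, 5/3); boundary term becomes part of RHS.
Weak formulation: find u (satisfying any essential BC) such that ∫_0^5/3 u'(x) v'(x) dx = ∫_0^5/3 f v dx + 2·v(5/3) + v(0) for all v ∈ V (Neumann data are natural BCs: they enter the RHS as boundary terms).
Substituting f(x) = -9/5, the right-hand side is ∫_0^5/3 (-9/5) v dx + 2·v(5/3) + v(0).
Compatibility check (pure Neumann): taking v ≡ 1 ∈ V gives 0 = ∫_0^5/3 f dx + (2) − (-1), i.e. ∫_0^5/3 f dx must equal u'(0) − u'(5/3) = -3. Indeed ∫_0^5/3 (-9/5) dx = -3, so the data are compatible. The solution is then unique only up to an additive constant (fix it e.g. by requiring ∫_0^5/3 u dx = 0).


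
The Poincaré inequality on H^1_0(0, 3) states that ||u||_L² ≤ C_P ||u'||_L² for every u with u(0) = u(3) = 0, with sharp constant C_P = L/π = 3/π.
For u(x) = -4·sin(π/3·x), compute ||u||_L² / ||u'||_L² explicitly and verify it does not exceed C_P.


||u||_L² / ||u'||_L² = 3/π = C_P.

u(x) = -4·sin(π/3·x), so u'(x) = -4*π*cos(π*x/3)/3.
Writing u(x) = A·sin(kπx/L) with A = -4 and k = 1, use ∫_0^L sin²(kπx/L) dx = L/2 and ∫_0^L cos²(kπx/L) dx = L/2.
u² = 16·sin²(π/3·x) and (u')² = 16*π^2/9·cos²(π/3·x), and each of sin², cos² integrates to L/2 = 3/2 over (0, 3).
∫_0^3 u² dx = 24, so ||u||_L² = 2*sqrt(6).
∫_0^3 (u')² dx = 8*π^2/3, so ||u'||_L² = 2*sqrt(6)*π/3.
Ratio ||u||_L² / ||u'||_L² = 3/π.
Sharp Poincaré constant on H^1_0(0, 3) is C_P = L/π = 3/π, achieved by sin(π/3·x).
This is the k = 1 eigenfunction (up to amplitude), so the ratio equals the sharp Poincaré constant exactly.


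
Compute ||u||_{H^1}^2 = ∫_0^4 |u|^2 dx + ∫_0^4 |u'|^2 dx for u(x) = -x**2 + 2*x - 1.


||u||_{H^1}^2 = 1292/15

The H^1 norm (squared) on an interval (0, L) is
  ||u||_{H^1}^2 = ∫_0^L u(x)^2 dx + ∫_0^L u'(x)^2 dx.
Compute u'(x) = 2 - 2*x.
Then u(x)^2 = x**4 - 4*x**3 + 6*x**2 - 4*x + 1 and u'(x)^2 = 4*x**2 - 8*x + 4.
Integrate each monomial from 0 to 4 using ∫_0^4 c·x^n dx = c·4^(n+1)/(n+1):
  ∫_0^4 u(x)^2 dx = ∫_0^4 (x^4 - 4*x^3 + 6*x^2 - 4*x + 1) dx. Term by term:
    ∫_0^4 x^4 dx = 1024/5;  ∫_0^4 -4*x^3 dx = -256;  ∫_0^4 6*x^2 dx = 128;
    ∫_0^4 -4*x dx = -32;  ∫_0^4 1 dx = 4.
  Sum: 1024/5 − 256 + 128 − 32 + 4 = 244/5.
  ∫_0^4 u'(x)^2 dx = ∫_0^4 (4*x^2 - 8*x + 4) dx. Term by term:
    ∫_0^4 4*x^2 dx = 256/3;  ∫_0^4 -8*x dx = -64;  ∫_0^4 4 dx = 16.
  Sum: 256/3 − 64 + 16 = 112/3.
Adding: ||u||_{H^1}^2 = 244/5 + 112/3 = 1292/15.


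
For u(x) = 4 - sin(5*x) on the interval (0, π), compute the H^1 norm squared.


||u||_{H^1(0,π)}^2 = -16/5 + 29*π

u'(x) = -5*cos(5*x).
Expand u² and (u')² and integrate term by term on (0, π), using: for integers n ≥ 1, ∫_0^π sin²(nx) dx = ∫_0^π cos²(nx) dx = π/2; for n ≠ n', ∫_0^π sin(nx)sin(n'x) dx = ∫_0^π cos(nx)cos(n'x) dx = 0; and by product-to-sum, ∫_0^π sin(nx)cos(n'x) dx = ½∫_0^π [sin((n+n')x) + sin((n−n')x)] dx, which is 0 when n+n' is even and 2n/(n²−n'²) when n+n' is odd (it need not vanish on (0, π)). For the constant mode: ∫_0^π 1 dx = π, ∫_0^π cos(nx) dx = 0, ∫_0^π sin(nx) dx = (1−(−1)^n)/n.
  u² squared terms: (4)²·∫1 dx = 16·π = 16*π;  (-1)²·∫sin(5x)² dx = 1·π/2 = π/2.
  u² cross terms: 2·(4)·(-1)·∫1·sin(5x) dx = -8·(2/5) = -16/5.
  So ∫_0^π u² dx = 16*π + π/2 − 16/5 = -16/5 + 33*π/2.
  (u')² squared terms: (-5)²·∫cos(5x)² dx = 25·π/2 = 25*π/2.
  So ∫_0^π (u')² dx = 25*π/2.
||u||_{H^1}^2 = (-16/5 + 33*π/2) + (25*π/2) = -16/5 + 29*π.


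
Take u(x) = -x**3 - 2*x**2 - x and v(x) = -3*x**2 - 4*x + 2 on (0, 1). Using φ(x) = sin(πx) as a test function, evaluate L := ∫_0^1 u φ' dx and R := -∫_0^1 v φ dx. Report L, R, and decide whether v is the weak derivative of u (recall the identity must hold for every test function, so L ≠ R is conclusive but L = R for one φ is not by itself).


LHS = -12/π^3 + 9/π, RHS = -12/π^3 + 3/π. No, v is not the weak derivative of u.

u(x) = -x**3 - 2*x**2 - x, classical derivative u'(x) = -3*x**2 - 4*x - 1.
φ(x) = sin(πx), so φ'(x) = π*cos(π*x).
Note φ(0) = φ(1) = 0, so the boundary term u·φ vanishes.
LHS = ∫_0^1 u(x) φ'(x) dx = ∫_0^1 (-π*x^3*cos(π*x) - 2*π*x^2*cos(π*x) - π*x*cos(π*x)) dx. Term by term:
  ∫_0^1 -π*x*cos(π*x) dx = 2/π;  ∫_0^1 -π*x^3*cos(π*x) dx = -12/π^3 + 3/π;  ∫_0^1 -2*π*x^2*cos(π*x) dx = 4/π.
Sum: 2/π + -12/π^3 + 3/π + 4/π = -12/π^3 + 9/π.
So LHS = -12/π^3 + 9/π.
∫_0^1 v(x) φ(x) dx = ∫_0^1 (-3*x^2*sin(π*x) - 4*x*sin(π*x) + 2*sin(π*x)) dx. Term by term:
  ∫_0^1 2*sin(π*x) dx = 4/π;  ∫_0^1 -4*x*sin(π*x) dx = -4/π;  ∫_0^1 -3*x^2*sin(π*x) dx = -3/π + 12/π^3.
Sum: 4/π − 4/π + -3/π + 12/π^3 = -3/π + 12/π^3.
So RHS = -∫_0^1 v(x) φ(x) dx = -12/π^3 + 3/π.
LHS − RHS = 6/π ≠ 0, so the identity fails.
(For a valid weak derivative the identity must hold for EVERY test function, in particular this one. The failure shows v is NOT the weak derivative of u.)
Correct weak derivative would be u'(x) = -3*x**2 - 4*x - 1.


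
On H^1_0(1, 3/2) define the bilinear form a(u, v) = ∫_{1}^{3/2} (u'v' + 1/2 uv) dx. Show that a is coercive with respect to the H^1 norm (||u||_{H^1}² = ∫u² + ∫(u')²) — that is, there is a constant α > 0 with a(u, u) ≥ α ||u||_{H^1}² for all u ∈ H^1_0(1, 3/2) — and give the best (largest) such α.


α = (1 + 8*π^2)/(2*(1 + 4*π^2))

Coercivity of a(·,·) on H^1_0(1, 3/2) means a(u, u) ≥ α ||u||_{H^1}² for every u ∈ H^1_0.
The interval has length L = 1/2, and Poincaré/coercivity depend only on L. Here a(u, u) = ∫(u')² + (1/2)·∫u².
Here 0 < c = 1/2 < 1. The condition a(u,u) ≥ α||u||_{H^1}² reads (1−α)∫(u')² ≥ (α−c)∫u². Any admissible α is ≤ 1 (rapidly oscillating u have ∫u²/∫(u')² → 0), and α = 1 would force 0 ≥ (1−c)∫u², impossible since c < 1; so 1−α > 0. By the sharp Poincaré inequality on H^1_0 of an interval of length L, ∫(u')² ≥ (π/L)²∫u² with equality for the first sine mode sin(π(x−x₀)/L) (x₀ the left endpoint), so the inequality holds for all u iff (1−α)(π/L)² ≥ α − c, i.e. α ≤ ((π/L)² + c)/((π/L)² + 1) = (1 + c(L/π)²)/(1 + (L/π)²). With (π/L)² = 4*π^2 and c = 1/2, the largest admissible constant is α = ((π/L)² + c)/((π/L)² + 1).
Simplifying, α = (1 + 8*π^2)/(2*(1 + 4*π^2)).


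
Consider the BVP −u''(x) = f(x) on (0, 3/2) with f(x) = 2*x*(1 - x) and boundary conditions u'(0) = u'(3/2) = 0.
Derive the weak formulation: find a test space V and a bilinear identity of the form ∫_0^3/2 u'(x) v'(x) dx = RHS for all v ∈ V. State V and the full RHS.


V = H^1(0, 3/2) (no boundary constraint on v; u is determined up to an additive constant); weak form: ∫_0^3/2 u'v' dx = ∫_0^3/2 (2*x*(1 - x)) v dx for all v ∈ V.

Multiply both sides by a test function v and integrate from 0 to 3/2:
  ∫_0^3/2 −u''(x) v(x) dx = ∫_0^3/2 f(x) v(x) dx.
Integrate the LHS by parts once:
  ∫_0^3/2 −u'' v dx = −[u'(x) v(x)]_0^3/2 + ∫_0^3/2 u'(x) v'(x) dx.
Thus ∫_0^3/2 u'(x) v'(x) dx = ∫_0^3/2 f(x) v(x) dx + [u'(x) v(x)]_0^3/2.
Choose V so that boundary terms are either known or forced to vanish.
u has homogeneous Neumann: u'(0) = u'(3/2) = 0. So [u' v]_0^3/2 = 0·v(3/2) − 0·v(0) = 0 for any v; take V = H^1(0, 3/2).
Weak formulation: find u (satisfying any essential BC) such that ∫_0^3/2 u'(x) v'(x) dx = ∫_0^3/2 f v dx for all v ∈ V (homogeneous Neumann, so boundary terms vanish).
Substituting f(x) = 2*x*(1 - x), the right-hand side is ∫_0^3/2 (2*x*(1 - x)) v dx.
Compatibility check (pure Neumann): taking v ≡ 1 ∈ V gives 0 = ∫_0^3/2 f dx + (0) − (0), i.e. ∫_0^3/2 f dx must equal u'(0) − u'(3/2) = 0. Indeed ∫_0^3/2 (2*x*(1 - x)) dx = 0, so the data are compatible. The solution is then unique only up to an additive constant (fix it e.g. by requiring ∫_0^3/2 u dx = 0).


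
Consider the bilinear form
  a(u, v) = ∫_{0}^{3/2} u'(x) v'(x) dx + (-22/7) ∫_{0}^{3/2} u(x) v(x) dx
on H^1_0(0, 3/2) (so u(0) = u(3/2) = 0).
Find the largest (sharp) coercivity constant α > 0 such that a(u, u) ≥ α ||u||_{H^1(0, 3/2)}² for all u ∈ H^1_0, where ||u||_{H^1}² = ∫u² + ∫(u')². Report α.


α = 2*(-99 + 14*π^2)/(7*(9 + 4*π^2))

Coercivity of a(·,·) on H^1_0(0, 3/2) means a(u, u) ≥ α ||u||_{H^1}² for every u ∈ H^1_0.
The interval has length L = 3/2, and Poincaré/coercivity depend only on L. Here a(u, u) = ∫(u')² + (-22/7)·∫u².
Here c = -22/7 < 0 with |c| < (π/L)² = 4*π^2/9, so coercivity still holds. The condition a(u,u) ≥ α||u||_{H^1}² reads (1−α)∫(u')² ≥ (α−c)∫u². Any admissible α is ≤ 1 (rapidly oscillating u have ∫u²/∫(u')² → 0), and α = 1 would force 0 ≥ (1−c)∫u², impossible since c < 1; so 1−α > 0. By the sharp Poincaré inequality on H^1_0 of an interval of length L, ∫(u')² ≥ (π/L)²∫u² with equality for the first sine mode sin(π(x−x₀)/L) (x₀ the left endpoint), so the inequality holds for all u iff (1−α)(π/L)² ≥ α − c, i.e. α ≤ ((π/L)² + c)/((π/L)² + 1) = (1 + c(L/π)²)/(1 + (L/π)²). (Direct route, valid since c ≤ 0: Poincaré gives c∫u² ≥ c(L/π)²∫(u')², so a(u,u) ≥ (1 + c(L/π)²)∫(u')², while ||u||_{H^1}² ≤ (1 + (L/π)²)∫(u')²; dividing yields the same α.) With (π/L)² = 4*π^2/9 and c = -22/7, the largest admissible constant is α = ((π/L)² + c)/((π/L)² + 1).
Simplifying, α = 2*(-99 + 14*π^2)/(7*(9 + 4*π^2)).


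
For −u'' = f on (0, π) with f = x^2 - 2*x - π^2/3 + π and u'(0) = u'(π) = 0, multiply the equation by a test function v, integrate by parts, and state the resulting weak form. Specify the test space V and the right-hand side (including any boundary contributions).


V = H^1(0, π) (no boundary constraint on v; u is determined up to an additive constant); weak form: ∫_0^π u'v' dx = ∫_0^π (x^2 - 2*x - π^2/3 + π) v dx for all v ∈ V.

Multiply both sides by a test function v and integrate from 0 to π:
  ∫_0^π −u''(x) v(x) dx = ∫_0^π f(x) v(x) dx.
Integrate the LHS by parts once:
  ∫_0^π −u'' v dx = −[u'(x) v(x)]_0^π + ∫_0^π u'(x) v'(x) dx.
Thus ∫_0^π u'(x) v'(x) dx = ∫_0^π f(x) v(x) dx + [u'(x) v(x)]_0^π.
Choose V so that boundary terms are either known or forced to vanish.
u has homogeneous Neumann: u'(0) = u'(π) = 0. So [u' v]_0^π = 0·v(π) − 0·v(0) = 0 for any v; take V = H^1(0, π).
Weak formulation: find u (satisfying any essential BC) such that ∫_0^π u'(x) v'(x) dx = ∫_0^π f v dx for all v ∈ V (homogeneous Neumann, so boundary terms vanish).
Substituting f(x) = x^2 - 2*x - π^2/3 + π, the right-hand side is ∫_0^π (x^2 - 2*x - π^2/3 + π) v dx.
Compatibility check (pure Neumann): taking v ≡ 1 ∈ V gives 0 = ∫_0^π f dx + (0) − (0), i.e. ∫_0^π f dx must equal u'(0) − u'(π) = 0. Indeed ∫_0^π (x^2 - 2*x - π^2/3 + π) dx = 0, so the data are compatible. The solution is then unique only up to an additive constant (fix it e.g. by requiring ∫_0^π u dx = 0).


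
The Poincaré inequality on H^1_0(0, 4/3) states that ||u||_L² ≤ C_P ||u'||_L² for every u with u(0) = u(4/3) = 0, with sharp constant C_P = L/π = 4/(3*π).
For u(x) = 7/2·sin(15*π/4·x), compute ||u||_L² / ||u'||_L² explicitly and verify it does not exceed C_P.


||u||_L² / ||u'||_L² = 4/(15*π) < C_P = 4/(3*π).

u(x) = 7/2·sin(15*π/4·x), so u'(x) = 105*π*cos(15*π*x/4)/8.
Writing u(x) = A·sin(kπx/L) with A = 7/2 and k = 5, use ∫_0^L sin²(kπx/L) dx = L/2 and ∫_0^L cos²(kπx/L) dx = L/2.
u² = 49/4·sin²(15*π/4·x) and (u')² = 11025*π^2/64·cos²(15*π/4·x), and each of sin², cos² integrates to L/2 = 2/3 over (0, 4/3).
∫_0^4/3 u² dx = 49/6, so ||u||_L² = 7*sqrt(6)/6.
∫_0^4/3 (u')² dx = 3675*π^2/32, so ||u'||_L² = 35*sqrt(6)*π/8.
Ratio ||u||_L² / ||u'||_L² = 4/(15*π).
Sharp Poincaré constant on H^1_0(0, 4/3) is C_P = L/π = 4/(3*π), achieved by sin(3*π/4·x).
This is the k = 5 harmonic; the ratio L/(kπ) is strictly less than C_P = L/π, consistent with the sharp inequality ||u||_L² ≤ C_P ||u'||_L².


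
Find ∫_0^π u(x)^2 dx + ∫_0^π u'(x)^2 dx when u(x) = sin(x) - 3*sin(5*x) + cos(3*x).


||u||_{H^1(0,π)}^2 = 123*π

u'(x) = -3*sin(3*x) + cos(x) - 15*cos(5*x).
Expand u² and (u')² and integrate term by term on (0, π), using: for integers n ≥ 1, ∫_0^π sin²(nx) dx = ∫_0^π cos²(nx) dx = π/2; for n ≠ n', ∫_0^π sin(nx)sin(n'x) dx = ∫_0^π cos(nx)cos(n'x) dx = 0; and by product-to-sum, ∫_0^π sin(nx)cos(n'x) dx = ½∫_0^π [sin((n+n')x) + sin((n−n')x)] dx, which is 0 when n+n' is even and 2n/(n²−n'²) when n+n' is odd (it need not vanish on (0, π)).
  u² squared terms: (-3)²·∫sin(5x)² dx = 9·π/2 = 9*π/2;  (1)²·∫cos(3x)² dx = 1·π/2 = π/2;  (1)²·∫sin(x)² dx = 1·π/2 = π/2.
  u² cross terms: 2·(-3)·(1)·∫sin(5x)·cos(3x) dx = -6·(0) = 0;  2·(-3)·(1)·∫sin(5x)·sin(x) dx = -6·(0) = 0;  2·(1)·(1)·∫cos(3x)·sin(x) dx = 2·(0) = 0.
  So ∫_0^π u² dx = 9*π/2 + π/2 + π/2 + 0 + 0 + 0 = 11*π/2.
  (u')² squared terms: (-15)²·∫cos(5x)² dx = 225·π/2 = 225*π/2;  (-3)²·∫sin(3x)² dx = 9·π/2 = 9*π/2;  (1)²·∫cos(x)² dx = 1·π/2 = π/2.
  (u')² cross terms: 2·(-15)·(-3)·∫cos(5x)·sin(3x) dx = 90·(0) = 0;  2·(-15)·(1)·∫cos(5x)·cos(x) dx = -30·(0) = 0;  2·(-3)·(1)·∫sin(3x)·cos(x) dx = -6·(0) = 0.
  So ∫_0^π (u')² dx = 225*π/2 + 9*π/2 + π/2 + 0 + 0 + 0 = 235*π/2.
||u||_{H^1}^2 = (11*π/2) + (235*π/2) = 123*π.


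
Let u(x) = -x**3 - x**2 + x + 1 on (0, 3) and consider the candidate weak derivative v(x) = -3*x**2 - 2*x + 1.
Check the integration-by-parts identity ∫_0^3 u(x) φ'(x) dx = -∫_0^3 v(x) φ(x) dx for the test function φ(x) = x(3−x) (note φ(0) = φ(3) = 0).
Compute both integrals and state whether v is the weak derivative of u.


LHS = 909/20, RHS = 909/20. Yes, v = u' weakly.

u(x) = -x**3 - x**2 + x + 1, classical derivative u'(x) = -3*x**2 - 2*x + 1.
φ(x) = x(3−x), so φ'(x) = 3 - 2*x.
Note φ(0) = φ(3) = 0, so the boundary term u·φ vanishes.
LHS = ∫_0^3 u(x) φ'(x) dx = ∫_0^3 (2*x^4 - x^3 - 5*x^2 + x + 3) dx. Term by term:
  ∫_0^3 2*x^4 dx = 486/5;  ∫_0^3 -x^3 dx = -81/4;  ∫_0^3 -5*x^2 dx = -45;
  ∫_0^3 x dx = 9/2;  ∫_0^3 3 dx = 9.
Sum: 486/5 − 81/4 − 45 + 9/2 + 9 = 909/20.
So LHS = 909/20.
∫_0^3 v(x) φ(x) dx = ∫_0^3 (3*x^4 - 7*x^3 - 7*x^2 + 3*x) dx. Term by term:
  ∫_0^3 3*x^4 dx = 729/5;  ∫_0^3 -7*x^3 dx = -567/4;  ∫_0^3 -7*x^2 dx = -63;
  ∫_0^3 3*x dx = 27/2.
Sum: 729/5 − 567/4 − 63 + 27/2 = -909/20.
So RHS = -∫_0^3 v(x) φ(x) dx = 909/20.
LHS = RHS, so the identity holds for this test φ.
Moreover u is smooth here and v(x) = u'(x) = -3*x**2 - 2*x + 1 pointwise, so the identity holds for every test function. Hence v is the weak derivative of u.


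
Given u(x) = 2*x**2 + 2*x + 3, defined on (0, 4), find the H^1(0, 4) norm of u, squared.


||u||_{H^1}^2 = 34348/15

The H^1 norm (squared) on an interval (0, L) is
  ||u||_{H^1}^2 = ∫_0^L u(x)^2 dx + ∫_0^L u'(x)^2 dx.
Compute u'(x) = 4*x + 2.
Then u(x)^2 = 4*x**4 + 8*x**3 + 16*x**2 + 12*x + 9 and u'(x)^2 = 16*x**2 + 16*x + 4.
Integrate each monomial from 0 to 4 using ∫_0^4 c·x^n dx = c·4^(n+1)/(n+1):
  ∫_0^4 u(x)^2 dx = ∫_0^4 (4*x^4 + 8*x^3 + 16*x^2 + 12*x + 9) dx. Term by term:
    ∫_0^4 4*x^4 dx = 4096/5;  ∫_0^4 8*x^3 dx = 512;  ∫_0^4 16*x^2 dx = 1024/3;
    ∫_0^4 12*x dx = 96;  ∫_0^4 9 dx = 36.
  Sum: 4096/5 + 512 + 1024/3 + 96 + 36 = 27068/15.
  ∫_0^4 u'(x)^2 dx = ∫_0^4 (16*x^2 + 16*x + 4) dx. Term by term:
    ∫_0^4 16*x^2 dx = 1024/3;  ∫_0^4 16*x dx = 128;  ∫_0^4 4 dx = 16.
  Sum: 1024/3 + 128 + 16 = 1456/3.
Adding: ||u||_{H^1}^2 = 27068/15 + 1456/3 = 34348/15.


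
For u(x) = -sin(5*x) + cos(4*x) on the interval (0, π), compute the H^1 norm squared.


||u||_{H^1(0,π)}^2 = -340/9 + 43*π/2

u'(x) = -4*sin(4*x) - 5*cos(5*x).
Expand u² and (u')² and integrate term by term on (0, π), using: for integers n ≥ 1, ∫_0^π sin²(nx) dx = ∫_0^π cos²(nx) dx = π/2; for n ≠ n', ∫_0^π sin(nx)sin(n'x) dx = ∫_0^π cos(nx)cos(n'x) dx = 0; and by product-to-sum, ∫_0^π sin(nx)cos(n'x) dx = ½∫_0^π [sin((n+n')x) + sin((n−n')x)] dx, which is 0 when n+n' is even and 2n/(n²−n'²) when n+n' is odd (it need not vanish on (0, π)).
  u² squared terms: (-1)²·∫sin(5x)² dx = 1·π/2 = π/2;  (1)²·∫cos(4x)² dx = 1·π/2 = π/2.
  u² cross terms: 2·(-1)·(1)·∫sin(5x)·cos(4x) dx = -2·(10/9) = -20/9.
  So ∫_0^π u² dx = π/2 + π/2 − 20/9 = -20/9 + π.
  (u')² squared terms: (-5)²·∫cos(5x)² dx = 25·π/2 = 25*π/2;  (-4)²·∫sin(4x)² dx = 16·π/2 = 8*π.
  (u')² cross terms: 2·(-5)·(-4)·∫cos(5x)·sin(4x) dx = 40·(-8/9) = -320/9.
  So ∫_0^π (u')² dx = 25*π/2 + 8*π − 320/9 = -320/9 + 41*π/2.
||u||_{H^1}^2 = (-20/9 + π) + (-320/9 + 41*π/2) = -340/9 + 43*π/2.


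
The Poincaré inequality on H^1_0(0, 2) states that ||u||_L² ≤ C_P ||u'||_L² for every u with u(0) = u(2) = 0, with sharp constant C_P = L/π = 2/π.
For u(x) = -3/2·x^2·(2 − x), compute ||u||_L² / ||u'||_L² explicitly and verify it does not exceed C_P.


||u||_L² / ||u'||_L² = sqrt(14)/7 < C_P = 2/π.

u(x) = -3/2·x^2·(2 − x), so u'(x) = 3*x*(3*x - 4)/2.
u(x) = -3/2·x^2·(2 − x) vanishes at x = 0 and x = 2, so u ∈ H^1_0(0, 2). Differentiate via the product rule and integrate the resulting polynomials term by term.
  ∫_0^2 u² dx = ∫_0^2 (9*x^6/4 - 9*x^5 + 9*x^4) dx. Term by term:
    ∫_0^2 9*x^6/4 dx = 288/7;  ∫_0^2 -9*x^5 dx = -96;  ∫_0^2 9*x^4 dx = 288/5.
  Sum: 288/7 − 96 + 288/5 = 96/35.
  ∫_0^2 (u')² dx = ∫_0^2 (81*x^4/4 - 54*x^3 + 36*x^2) dx. Term by term:
    ∫_0^2 81*x^4/4 dx = 648/5;  ∫_0^2 -54*x^3 dx = -216;  ∫_0^2 36*x^2 dx = 96.
  Sum: 648/5 − 216 + 96 = 48/5.
∫_0^2 u² dx = 96/35, so ||u||_L² = 4*sqrt(210)/35.
∫_0^2 (u')² dx = 48/5, so ||u'||_L² = 4*sqrt(15)/5.
Ratio ||u||_L² / ||u'||_L² = sqrt(14)/7.
Sharp Poincaré constant on H^1_0(0, 2) is C_P = L/π = 2/π, achieved by sin(π/2·x).
A polynomial bump cannot attain the sharp Poincaré constant (only the first sine eigenfunction does), so the ratio is strictly less than C_P, consistent with ||u||_L² ≤ C_P ||u'||_L².


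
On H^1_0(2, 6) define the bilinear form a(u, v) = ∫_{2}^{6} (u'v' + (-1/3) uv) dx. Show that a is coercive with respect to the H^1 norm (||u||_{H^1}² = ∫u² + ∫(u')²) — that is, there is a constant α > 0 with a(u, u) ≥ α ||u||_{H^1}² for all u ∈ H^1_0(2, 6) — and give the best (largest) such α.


α = (-16/3 + π^2)/(π^2 + 16)

Coercivity of a(·,·) on H^1_0(2, 6) means a(u, u) ≥ α ||u||_{H^1}² for every u ∈ H^1_0.
The interval has length L = 4, and Poincaré/coercivity depend only on L. Here a(u, u) = ∫(u')² + (-1/3)·∫u².
Here c = -1/3 < 0 with |c| < (π/L)² = π^2/16, so coercivity still holds. The condition a(u,u) ≥ α||u||_{H^1}² reads (1−α)∫(u')² ≥ (α−c)∫u². Any admissible α is ≤ 1 (rapidly oscillating u have ∫u²/∫(u')² → 0), and α = 1 would force 0 ≥ (1−c)∫u², impossible since c < 1; so 1−α > 0. By the sharp Poincaré inequality on H^1_0 of an interval of length L, ∫(u')² ≥ (π/L)²∫u² with equality for the first sine mode sin(π(x−x₀)/L) (x₀ the left endpoint), so the inequality holds for all u iff (1−α)(π/L)² ≥ α − c, i.e. α ≤ ((π/L)² + c)/((π/L)² + 1) = (1 + c(L/π)²)/(1 + (L/π)²). (Direct route, valid since c ≤ 0: Poincaré gives c∫u² ≥ c(L/π)²∫(u')², so a(u,u) ≥ (1 + c(L/π)²)∫(u')², while ||u||_{H^1}² ≤ (1 + (L/π)²)∫(u')²; dividing yields the same α.) With (π/L)² = π^2/16 and c = -1/3, the largest admissible constant is α = ((π/L)² + c)/((π/L)² + 1).
Simplifying, α = (-16/3 + π^2)/(π^2 + 16).


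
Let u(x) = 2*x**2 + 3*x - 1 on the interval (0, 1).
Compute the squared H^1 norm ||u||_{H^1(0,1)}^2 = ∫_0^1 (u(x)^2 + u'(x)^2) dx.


||u||_{H^1}^2 = 149/5

The H^1 norm (squared) on an interval (0, L) is
  ||u||_{H^1}^2 = ∫_0^L u(x)^2 dx + ∫_0^L u'(x)^2 dx.
Compute u'(x) = 4*x + 3.
Then u(x)^2 = 4*x**4 + 12*x**3 + 5*x**2 - 6*x + 1 and u'(x)^2 = 16*x**2 + 24*x + 9.
Integrate each monomial from 0 to 1 using ∫_0^1 c·x^n dx = c·1^(n+1)/(n+1):
  ∫_0^1 u(x)^2 dx = ∫_0^1 (4*x^4 + 12*x^3 + 5*x^2 - 6*x + 1) dx. Term by term:
    ∫_0^1 4*x^4 dx = 4/5;  ∫_0^1 12*x^3 dx = 3;  ∫_0^1 5*x^2 dx = 5/3;
    ∫_0^1 -6*x dx = -3;  ∫_0^1 1 dx = 1.
  Sum: 4/5 + 3 + 5/3 − 3 + 1 = 52/15.
  ∫_0^1 u'(x)^2 dx = ∫_0^1 (16*x^2 + 24*x + 9) dx. Term by term:
    ∫_0^1 16*x^2 dx = 16/3;  ∫_0^1 24*x dx = 12;  ∫_0^1 9 dx = 9.
  Sum: 16/3 + 12 + 9 = 79/3.
Adding: ||u||_{H^1}^2 = 52/15 + 79/3 = 149/5.


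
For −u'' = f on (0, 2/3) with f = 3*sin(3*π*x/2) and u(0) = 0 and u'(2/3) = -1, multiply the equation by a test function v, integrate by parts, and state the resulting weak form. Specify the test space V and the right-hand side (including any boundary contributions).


V = {v ∈ H^1(0, 2/3) : v(0) = 0} (test functions vanish at x = 0 where u is specified); weak form: ∫_0^2/3 u'v' dx = ∫_0^2/3 (3*sin(3*π*x/2)) v dx − v(2/3) for all v ∈ V.

Multiply both sides by a test function v and integrate from 0 to 2/3:
  ∫_0^2/3 −u''(x) v(x) dx = ∫_0^2/3 f(x) v(x) dx.
Integrate the LHS by parts once:
  ∫_0^2/3 −u'' v dx = −[u'(x) v(x)]_0^2/3 + ∫_0^2/3 u'(x) v'(x) dx.
Thus ∫_0^2/3 u'(x) v'(x) dx = ∫_0^2/3 f(x) v(x) dx + [u'(x) v(x)]_0^2/3.
Choose V so that boundary terms are either known or forced to vanish.
Mixed BC: u(0) = 0 (Dirichlet) and u'(2/3) = -1 (Neumann). Define V = {v ∈ H^1(0, 2/3) : v(0) = 0}. Then [u' v]_0^2/3 = u'(2/3)·v(2/3) − u'(0)·0 = − v(2/3).
Weak formulation: find u (satisfying any essential BC) such that ∫_0^2/3 u'(x) v'(x) dx = ∫_0^2/3 f v dx − v(2/3) for all v ∈ V (Dirichlet at 0 absorbed into V; Neumann datum at x = 2/3 contributes the boundary term).
Substituting f(x) = 3*sin(3*π*x/2), the right-hand side is ∫_0^2/3 (3*sin(3*π*x/2)) v dx − v(2/3).


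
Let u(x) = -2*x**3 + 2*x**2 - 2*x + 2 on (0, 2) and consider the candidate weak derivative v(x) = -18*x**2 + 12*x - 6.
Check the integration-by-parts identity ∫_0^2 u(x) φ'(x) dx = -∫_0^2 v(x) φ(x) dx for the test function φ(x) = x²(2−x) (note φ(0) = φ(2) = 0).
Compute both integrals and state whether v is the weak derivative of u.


LHS = 136/15, RHS = 136/5. No, v is not the weak derivative of u.

u(x) = -2*x**3 + 2*x**2 - 2*x + 2, classical derivative u'(x) = -6*x**2 + 4*x - 2.
φ(x) = x²(2−x), so φ'(x) = x*(4 - 3*x).
Note φ(0) = φ(2) = 0, so the boundary term u·φ vanishes.
LHS = ∫_0^2 u(x) φ'(x) dx = ∫_0^2 (6*x^5 - 14*x^4 + 14*x^3 - 14*x^2 + 8*x) dx. Term by term:
  ∫_0^2 6*x^5 dx = 64;  ∫_0^2 -14*x^4 dx = -448/5;  ∫_0^2 14*x^3 dx = 56;
  ∫_0^2 -14*x^2 dx = -112/3;  ∫_0^2 8*x dx = 16.
Sum: 64 − 448/5 + 56 − 112/3 + 16 = 136/15.
So LHS = 136/15.
∫_0^2 v(x) φ(x) dx = ∫_0^2 (18*x^5 - 48*x^4 + 30*x^3 - 12*x^2) dx. Term by term:
  ∫_0^2 18*x^5 dx = 192;  ∫_0^2 -48*x^4 dx = -1536/5;  ∫_0^2 30*x^3 dx = 120;
  ∫_0^2 -12*x^2 dx = -32.
Sum: 192 − 1536/5 + 120 − 32 = -136/5.
So RHS = -∫_0^2 v(x) φ(x) dx = 136/5.
LHS − RHS = -272/15 ≠ 0, so the identity fails.
(For a valid weak derivative the identity must hold for EVERY test function, in particular this one. The failure shows v is NOT the weak derivative of u.)
Correct weak derivative would be u'(x) = -6*x**2 + 4*x - 2.


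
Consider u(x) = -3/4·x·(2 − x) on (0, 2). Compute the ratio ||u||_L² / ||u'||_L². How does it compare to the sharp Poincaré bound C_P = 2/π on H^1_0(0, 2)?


||u||_L² / ||u'||_L² = sqrt(10)/5 < C_P = 2/π.

u(x) = -3/4·x·(2 − x), so u'(x) = 3*x/2 - 3/2.
u(x) = -3/4·x·(2 − x) vanishes at x = 0 and x = 2, so u ∈ H^1_0(0, 2). Differentiate via the product rule and integrate the resulting polynomials term by term.
  ∫_0^2 u² dx = ∫_0^2 (9*x^4/16 - 9*x^3/4 + 9*x^2/4) dx. Term by term:
    ∫_0^2 9*x^4/16 dx = 18/5;  ∫_0^2 -9*x^3/4 dx = -9;  ∫_0^2 9*x^2/4 dx = 6.
  Sum: 18/5 − 9 + 6 = 3/5.
  ∫_0^2 (u')² dx = ∫_0^2 (9*x^2/4 - 9*x/2 + 9/4) dx. Term by term:
    ∫_0^2 9*x^2/4 dx = 6;  ∫_0^2 -9*x/2 dx = -9;  ∫_0^2 9/4 dx = 9/2.
  Sum: 6 − 9 + 9/2 = 3/2.
∫_0^2 u² dx = 3/5, so ||u||_L² = sqrt(15)/5.
∫_0^2 (u')² dx = 3/2, so ||u'||_L² = sqrt(6)/2.
Ratio ||u||_L² / ||u'||_L² = sqrt(10)/5.
Sharp Poincaré constant on H^1_0(0, 2) is C_P = L/π = 2/π, achieved by sin(π/2·x).
A polynomial bump cannot attain the sharp Poincaré constant (only the first sine eigenfunction does), so the ratio is strictly less than C_P, consistent with ||u||_L² ≤ C_P ||u'||_L².


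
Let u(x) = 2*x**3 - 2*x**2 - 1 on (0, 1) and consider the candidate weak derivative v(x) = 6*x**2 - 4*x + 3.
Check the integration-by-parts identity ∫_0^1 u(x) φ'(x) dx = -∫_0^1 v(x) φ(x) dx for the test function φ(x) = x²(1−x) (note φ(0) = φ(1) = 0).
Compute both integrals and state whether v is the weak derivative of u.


LHS = 0, RHS = -1/4. No, v is not the weak derivative of u.

u(x) = 2*x**3 - 2*x**2 - 1, classical derivative u'(x) = 6*x**2 - 4*x.
φ(x) = x²(1−x), so φ'(x) = x*(2 - 3*x).
Note φ(0) = φ(1) = 0, so the boundary term u·φ vanishes.
LHS = ∫_0^1 u(x) φ'(x) dx = ∫_0^1 (-6*x^5 + 10*x^4 - 4*x^3 + 3*x^2 - 2*x) dx. Term by term:
  ∫_0^1 -6*x^5 dx = -1;  ∫_0^1 10*x^4 dx = 2;  ∫_0^1 -4*x^3 dx = -1;
  ∫_0^1 3*x^2 dx = 1;  ∫_0^1 -2*x dx = -1.
Sum: -1 + 2 − 1 + 1 − 1 = 0.
So LHS = 0.
∫_0^1 v(x) φ(x) dx = ∫_0^1 (-6*x^5 + 10*x^4 - 7*x^3 + 3*x^2) dx. Term by term:
  ∫_0^1 -6*x^5 dx = -1;  ∫_0^1 10*x^4 dx = 2;  ∫_0^1 -7*x^3 dx = -7/4;
  ∫_0^1 3*x^2 dx = 1.
Sum: -1 + 2 − 7/4 + 1 = 1/4.
So RHS = -∫_0^1 v(x) φ(x) dx = -1/4.
LHS − RHS = 1/4 ≠ 0, so the identity fails.
(For a valid weak derivative the identity must hold for EVERY test function, in particular this one. The failure shows v is NOT the weak derivative of u.)
Correct weak derivative would be u'(x) = 6*x**2 - 4*x.


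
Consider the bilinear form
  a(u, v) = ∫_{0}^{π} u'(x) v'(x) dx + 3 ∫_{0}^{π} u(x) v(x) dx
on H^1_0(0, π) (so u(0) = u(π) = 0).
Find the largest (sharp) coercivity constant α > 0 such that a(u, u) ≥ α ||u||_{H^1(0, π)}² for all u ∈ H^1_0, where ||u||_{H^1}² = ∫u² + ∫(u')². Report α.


α = 1

Coercivity of a(·,·) on H^1_0(0, π) means a(u, u) ≥ α ||u||_{H^1}² for every u ∈ H^1_0.
The interval has length L = π, and Poincaré/coercivity depend only on L. Here a(u, u) = ∫(u')² + (3)·∫u².
Here c = 3 ≥ 1, so a(u,u) = ∫(u')² + c∫u² ≥ ∫(u')² + ∫u² = ||u||_{H^1}², i.e. α = 1 works. No larger α is possible: a(u,u) ≥ α||u||_{H^1}² means (1−α)∫(u')² ≥ (α−c)∫u², and for the modes u_n = sin(nπ(x−x₀)/L) (x₀ the left endpoint) one has ∫u_n²/∫(u_n')² = (L/(nπ))² → 0, so a(u_n,u_n)/||u_n||_{H^1}² → 1. Hence the optimal constant is α = 1.
Therefore α = 1.


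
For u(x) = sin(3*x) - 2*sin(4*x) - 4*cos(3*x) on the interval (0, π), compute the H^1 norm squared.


||u||_{H^1(0,π)}^2 = 1280/7 + 119*π

u'(x) = 12*sin(3*x) + 3*cos(3*x) - 8*cos(4*x).
Expand u² and (u')² and integrate term by term on (0, π), using: for integers n ≥ 1, ∫_0^π sin²(nx) dx = ∫_0^π cos²(nx) dx = π/2; for n ≠ n', ∫_0^π sin(nx)sin(n'x) dx = ∫_0^π cos(nx)cos(n'x) dx = 0; and by product-to-sum, ∫_0^π sin(nx)cos(n'x) dx = ½∫_0^π [sin((n+n')x) + sin((n−n')x)] dx, which is 0 when n+n' is even and 2n/(n²−n'²) when n+n' is odd (it need not vanish on (0, π)).
  u² squared terms: (-4)²·∫cos(3x)² dx = 16·π/2 = 8*π;  (-2)²·∫sin(4x)² dx = 4·π/2 = 2*π;  (1)²·∫sin(3x)² dx = 1·π/2 = π/2.
  u² cross terms: 2·(-4)·(-2)·∫cos(3x)·sin(4x) dx = 16·(8/7) = 128/7;  2·(-4)·(1)·∫cos(3x)·sin(3x) dx = -8·(0) = 0;  2·(-2)·(1)·∫sin(4x)·sin(3x) dx = -4·(0) = 0.
  So ∫_0^π u² dx = 8*π + 2*π + π/2 + 128/7 + 0 + 0 = 128/7 + 21*π/2.
  (u')² squared terms: (-8)²·∫cos(4x)² dx = 64·π/2 = 32*π;  (3)²·∫cos(3x)² dx = 9·π/2 = 9*π/2;  (12)²·∫sin(3x)² dx = 144·π/2 = 72*π.
  (u')² cross terms: 2·(-8)·(3)·∫cos(4x)·cos(3x) dx = -48·(0) = 0;  2·(-8)·(12)·∫cos(4x)·sin(3x) dx = -192·(-6/7) = 1152/7;  2·(3)·(12)·∫cos(3x)·sin(3x) dx = 72·(0) = 0.
  So ∫_0^π (u')² dx = 32*π + 9*π/2 + 72*π + 0 + 1152/7 + 0 = 1152/7 + 217*π/2.
||u||_{H^1}^2 = (128/7 + 21*π/2) + (1152/7 + 217*π/2) = 1280/7 + 119*π.


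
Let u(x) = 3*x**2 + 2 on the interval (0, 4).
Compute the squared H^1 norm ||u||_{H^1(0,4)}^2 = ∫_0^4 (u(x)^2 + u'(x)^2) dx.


||u||_{H^1}^2 = 14416/5

The H^1 norm (squared) on an interval (0, L) is
  ||u||_{H^1}^2 = ∫_0^L u(x)^2 dx + ∫_0^L u'(x)^2 dx.
Compute u'(x) = 6*x.
Then u(x)^2 = 9*x**4 + 12*x**2 + 4 and u'(x)^2 = 36*x**2.
Integrate each monomial from 0 to 4 using ∫_0^4 c·x^n dx = c·4^(n+1)/(n+1):
  ∫_0^4 u(x)^2 dx = ∫_0^4 (9*x^4 + 12*x^2 + 4) dx. Term by term:
    ∫_0^4 9*x^4 dx = 9216/5;  ∫_0^4 12*x^2 dx = 256;  ∫_0^4 4 dx = 16.
  Sum: 9216/5 + 256 + 16 = 10576/5.
  ∫_0^4 u'(x)^2 dx = ∫_0^4 (36*x^2) dx. Term by term:
    ∫_0^4 36*x^2 dx = 768.
Adding: ||u||_{H^1}^2 = 10576/5 + 768 = 14416/5.


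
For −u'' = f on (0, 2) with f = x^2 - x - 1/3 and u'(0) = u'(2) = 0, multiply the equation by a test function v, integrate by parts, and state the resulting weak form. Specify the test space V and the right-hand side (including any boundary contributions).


V = H^1(0, 2) (no boundary constraint on v; u is determined up to an additive constant); weak form: ∫_0^2 u'v' dx = ∫_0^2 (x^2 - x - 1/3) v dx for all v ∈ V.

Multiply both sides by a test function v and integrate from 0 to 2:
  ∫_0^2 −u''(x) v(x) dx = ∫_0^2 f(x) v(x) dx.
Integrate the LHS by parts once:
  ∫_0^2 −u'' v dx = −[u'(x) v(x)]_0^2 + ∫_0^2 u'(x) v'(x) dx.
Thus ∫_0^2 u'(x) v'(x) dx = ∫_0^2 f(x) v(x) dx + [u'(x) v(x)]_0^2.
Choose V so that boundary terms are either known or forced to vanish.
u has homogeneous Neumann: u'(0) = u'(2) = 0. So [u' v]_0^2 = 0·v(2) − 0·v(0) = 0 for any v; take V = H^1(0, 2).
Weak formulation: find u (satisfying any essential BC) such that ∫_0^2 u'(x) v'(x) dx = ∫_0^2 f v dx for all v ∈ V (homogeneous Neumann, so boundary terms vanish).
Substituting f(x) = x^2 - x - 1/3, the right-hand side is ∫_0^2 (x^2 - x - 1/3) v dx.
Compatibility check (pure Neumann): taking v ≡ 1 ∈ V gives 0 = ∫_0^2 f dx + (0) − (0), i.e. ∫_0^2 f dx must equal u'(0) − u'(2) = 0. Indeed ∫_0^2 (x^2 - x - 1/3) dx = 0, so the data are compatible. The solution is then unique only up to an additive constant (fix it e.g. by requiring ∫_0^2 u dx = 0).


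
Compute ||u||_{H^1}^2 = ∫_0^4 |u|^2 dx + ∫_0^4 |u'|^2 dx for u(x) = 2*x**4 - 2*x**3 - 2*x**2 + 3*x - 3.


||u||_{H^1}^2 = 42712424/315

The H^1 norm (squared) on an interval (0, L) is
  ||u||_{H^1}^2 = ∫_0^L u(x)^2 dx + ∫_0^L u'(x)^2 dx.
Compute u'(x) = 8*x**3 - 6*x**2 - 4*x + 3.
Then u(x)^2 = 4*x**8 - 8*x**7 - 4*x**6 + 20*x**5 - 20*x**4 + 21*x**2 - 18*x + 9 and u'(x)^2 = 64*x**6 - 96*x**5 - 28*x**4 + 96*x**3 - 20*x**2 - 24*x + 9.
Integrate each monomial from 0 to 4 using ∫_0^4 c·x^n dx = c·4^(n+1)/(n+1):
  ∫_0^4 u(x)^2 dx = ∫_0^4 (4*x^8 - 8*x^7 - 4*x^6 + 20*x^5 - 20*x^4 + 21*x^2 - 18*x + 9) dx. Term by term:
    ∫_0^4 4*x^8 dx = 1048576/9;  ∫_0^4 -8*x^7 dx = -65536;  ∫_0^4 -4*x^6 dx = -65536/7;
    ∫_0^4 20*x^5 dx = 40960/3;  ∫_0^4 -20*x^4 dx = -4096;  ∫_0^4 21*x^2 dx = 448;
    ∫_0^4 -18*x dx = -144;  ∫_0^4 9 dx = 36.
  Sum: 1048576/9 − 65536 − 65536/7 + 40960/3 − 4096 + 448 − 144 + 36 = 3244972/63.
  ∫_0^4 u'(x)^2 dx = ∫_0^4 (64*x^6 - 96*x^5 - 28*x^4 + 96*x^3 - 20*x^2 - 24*x + 9) dx. Term by term:
    ∫_0^4 64*x^6 dx = 1048576/7;  ∫_0^4 -96*x^5 dx = -65536;  ∫_0^4 -28*x^4 dx = -28672/5;
    ∫_0^4 96*x^3 dx = 6144;  ∫_0^4 -20*x^2 dx = -1280/3;  ∫_0^4 -24*x dx = -192;
    ∫_0^4 9 dx = 36.
  Sum: 1048576/7 − 65536 − 28672/5 + 6144 − 1280/3 − 192 + 36 = 8829188/105.
Adding: ||u||_{H^1}^2 = 3244972/63 + 8829188/105 = 42712424/315.


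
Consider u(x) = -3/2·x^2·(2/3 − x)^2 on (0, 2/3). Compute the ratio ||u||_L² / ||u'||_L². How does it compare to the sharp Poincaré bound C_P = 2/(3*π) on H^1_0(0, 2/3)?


||u||_L² / ||u'||_L² = sqrt(3)/9 < C_P = 2/(3*π).

u(x) = -3/2·x^2·(2/3 − x)^2, so u'(x) = 2*x*(-9*x^2 + 9*x - 2)/3.
u(x) = -3/2·x^2·(2/3 − x)^2 vanishes at x = 0 and x = 2/3, so u ∈ H^1_0(0, 2/3). Differentiate via the product rule and integrate the resulting polynomials term by term.
  ∫_0^2/3 u² dx = ∫_0^2/3 (9*x^8/4 - 6*x^7 + 6*x^6 - 8*x^5/3 + 4*x^4/9) dx. Term by term:
    ∫_0^2/3 9*x^8/4 dx = 128/19683;  ∫_0^2/3 -6*x^7 dx = -64/2187;  ∫_0^2/3 6*x^6 dx = 256/5103;
    ∫_0^2/3 -8*x^5/3 dx = -256/6561;  ∫_0^2/3 4*x^4/9 dx = 128/10935.
  Sum: 128/19683 − 64/2187 + 256/5103 − 256/6561 + 128/10935 = 64/688905.
  ∫_0^2/3 (u')² dx = ∫_0^2/3 (36*x^6 - 72*x^5 + 52*x^4 - 16*x^3 + 16*x^2/9) dx. Term by term:
    ∫_0^2/3 36*x^6 dx = 512/1701;  ∫_0^2/3 -72*x^5 dx = -256/243;  ∫_0^2/3 52*x^4 dx = 1664/1215;
    ∫_0^2/3 -16*x^3 dx = -64/81;  ∫_0^2/3 16*x^2/9 dx = 128/729.
  Sum: 512/1701 − 256/243 + 1664/1215 − 64/81 + 128/729 = 64/25515.
∫_0^2/3 u² dx = 64/688905, so ||u||_L² = 8*sqrt(105)/8505.
∫_0^2/3 (u')² dx = 64/25515, so ||u'||_L² = 8*sqrt(35)/945.
Ratio ||u||_L² / ||u'||_L² = sqrt(3)/9.
Sharp Poincaré constant on H^1_0(0, 2/3) is C_P = L/π = 2/(3*π), achieved by sin(3*π/2·x).
A polynomial bump cannot attain the sharp Poincaré constant (only the first sine eigenfunction does), so the ratio is strictly less than C_P, consistent with ||u||_L² ≤ C_P ||u'||_L².


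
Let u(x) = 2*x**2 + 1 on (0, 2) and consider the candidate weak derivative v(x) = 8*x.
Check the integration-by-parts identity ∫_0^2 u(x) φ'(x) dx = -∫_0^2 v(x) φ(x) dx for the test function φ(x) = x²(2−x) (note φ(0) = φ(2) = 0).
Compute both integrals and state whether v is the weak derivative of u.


LHS = -32/5, RHS = -64/5. No, v is not the weak derivative of u.

u(x) = 2*x**2 + 1, classical derivative u'(x) = 4*x.
φ(x) = x²(2−x), so φ'(x) = x*(4 - 3*x).
Note φ(0) = φ(2) = 0, so the boundary term u·φ vanishes.
LHS = ∫_0^2 u(x) φ'(x) dx = ∫_0^2 (-6*x^4 + 8*x^3 - 3*x^2 + 4*x) dx. Term by term:
  ∫_0^2 -6*x^4 dx = -192/5;  ∫_0^2 8*x^3 dx = 32;  ∫_0^2 -3*x^2 dx = -8;
  ∫_0^2 4*x dx = 8.
Sum: -192/5 + 32 − 8 + 8 = -32/5.
So LHS = -32/5.
∫_0^2 v(x) φ(x) dx = ∫_0^2 (-8*x^4 + 16*x^3) dx. Term by term:
  ∫_0^2 -8*x^4 dx = -256/5;  ∫_0^2 16*x^3 dx = 64.
Sum: -256/5 + 64 = 64/5.
So RHS = -∫_0^2 v(x) φ(x) dx = -64/5.
LHS − RHS = 32/5 ≠ 0, so the identity fails.
(For a valid weak derivative the identity must hold for EVERY test function, in particular this one. The failure shows v is NOT the weak derivative of u.)
Correct weak derivative would be u'(x) = 4*x.


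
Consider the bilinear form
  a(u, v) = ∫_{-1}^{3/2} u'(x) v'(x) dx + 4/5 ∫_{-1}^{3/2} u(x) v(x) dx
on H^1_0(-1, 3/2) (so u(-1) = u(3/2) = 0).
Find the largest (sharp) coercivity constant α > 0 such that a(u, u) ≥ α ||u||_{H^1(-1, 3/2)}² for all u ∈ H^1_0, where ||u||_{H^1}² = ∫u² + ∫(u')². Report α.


α = 4*(5 + π^2)/(25 + 4*π^2)

Coercivity of a(·,·) on H^1_0(-1, 3/2) means a(u, u) ≥ α ||u||_{H^1}² for every u ∈ H^1_0.
The interval has length L = 5/2, and Poincaré/coercivity depend only on L. Here a(u, u) = ∫(u')² + (4/5)·∫u².
Here 0 < c = 4/5 < 1. The condition a(u,u) ≥ α||u||_{H^1}² reads (1−α)∫(u')² ≥ (α−c)∫u². Any admissible α is ≤ 1 (rapidly oscillating u have ∫u²/∫(u')² → 0), and α = 1 would force 0 ≥ (1−c)∫u², impossible since c < 1; so 1−α > 0. By the sharp Poincaré inequality on H^1_0 of an interval of length L, ∫(u')² ≥ (π/L)²∫u² with equality for the first sine mode sin(π(x−x₀)/L) (x₀ the left endpoint), so the inequality holds for all u iff (1−α)(π/L)² ≥ α − c, i.e. α ≤ ((π/L)² + c)/((π/L)² + 1) = (1 + c(L/π)²)/(1 + (L/π)²). With (π/L)² = 4*π^2/25 and c = 4/5, the largest admissible constant is α = ((π/L)² + c)/((π/L)² + 1).
Simplifying, α = 4*(5 + π^2)/(25 + 4*π^2).


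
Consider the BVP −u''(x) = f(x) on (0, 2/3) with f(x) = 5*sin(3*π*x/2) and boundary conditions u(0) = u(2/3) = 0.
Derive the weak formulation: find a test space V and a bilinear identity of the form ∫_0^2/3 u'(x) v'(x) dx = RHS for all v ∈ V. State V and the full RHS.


V = H^1_0(0, 2/3) (so v(0) = v(2/3) = 0); weak form: ∫_0^2/3 u'v' dx = ∫_0^2/3 (5*sin(3*π*x/2)) v dx for all v ∈ V.

Multiply both sides by a test function v and integrate from 0 to 2/3:
  ∫_0^2/3 −u''(x) v(x) dx = ∫_0^2/3 f(x) v(x) dx.
Integrate the LHS by parts once:
  ∫_0^2/3 −u'' v dx = −[u'(x) v(x)]_0^2/3 + ∫_0^2/3 u'(x) v'(x) dx.
Thus ∫_0^2/3 u'(x) v'(x) dx = ∫_0^2/3 f(x) v(x) dx + [u'(x) v(x)]_0^2/3.
Choose V so that boundary terms are either known or forced to vanish.
u is Dirichlet: u(0) = u(2/3) = 0. Let V = H^1_0(0, 2/3); then v(0) = v(2/3) = 0, and [u' v]_0^2/3 = 0.
Weak formulation: find u (satisfying any essential BC) such that ∫_0^2/3 u'(x) v'(x) dx = ∫_0^2/3 f v dx for all v ∈ V.
Substituting f(x) = 5*sin(3*π*x/2), the right-hand side is ∫_0^2/3 (5*sin(3*π*x/2)) v dx.
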